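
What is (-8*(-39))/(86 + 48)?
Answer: 156/67 ≈ 2.3284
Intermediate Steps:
(-8*(-39))/(86 + 48) = 312/134 = 312*(1/134) = 156/67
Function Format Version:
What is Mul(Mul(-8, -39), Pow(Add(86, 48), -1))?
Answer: Rational(156, 67) ≈ 2.3284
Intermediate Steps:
Mul(Mul(-8, -39), Pow(Add(86, 48), -1)) = Mul(312, Pow(134, -1)) = Mul(312, Rational(1, 134)) = Rational(156, 67)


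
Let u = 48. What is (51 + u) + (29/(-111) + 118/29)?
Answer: 330938/3219 ≈ 102.81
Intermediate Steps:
(51 + u) + (29/(-111) + 118/29) = (51 + 48) + (29/(-111) + 118/29) = 99 + (29*(-1/111) + 118*(1/29)) = 99 + (-29/111 + 118/29) = 99 + 12257/3219 = 330938/3219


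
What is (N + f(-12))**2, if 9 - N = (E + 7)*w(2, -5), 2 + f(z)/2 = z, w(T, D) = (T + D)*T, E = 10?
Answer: 6889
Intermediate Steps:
w(T, D) = T*(D + T) (w(T, D) = (D + T)*T = T*(D + T))
f(z) = -4 + 2*z
N = 111 (N = 9 - (10 + 7)*2*(-5 + 2) = 9 - 17*2*(-3) = 9 - 17*(-6) = 9 - 1*(-102) = 9 + 102 = 111)
(N + f(-12))**2 = (111 + (-4 + 2*(-12)))**2 = (111 + (-4 - 24))**2 = (111 - 28)**2 = 83**2 = 6889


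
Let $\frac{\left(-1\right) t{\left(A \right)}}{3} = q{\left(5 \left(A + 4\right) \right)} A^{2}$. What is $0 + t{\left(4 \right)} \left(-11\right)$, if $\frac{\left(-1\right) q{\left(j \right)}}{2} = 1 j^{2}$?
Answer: $-1689600$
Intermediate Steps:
$q{\left(j \right)} = - 2 j^{2}$ ($q{\left(j \right)} = - 2 \cdot 1 j^{2} = - 2 j^{2}$)
$t{\left(A \right)} = 6 A^{2} \left(20 + 5 A\right)^{2}$ ($t{\left(A \right)} = - 3 - 2 \left(5 \left(A + 4\right)\right)^{2} A^{2} = - 3 - 2 \left(5 \left(4 + A\right)\right)^{2} A^{2} = - 3 - 2 \left(20 + 5 A\right)^{2} A^{2} = - 3 \left(- 2 A^{2} \left(20 + 5 A\right)^{2}\right) = 6 A^{2} \left(20 + 5 A\right)^{2}$)
$0 + t{\left(4 \right)} \left(-11\right) = 0 + 150 \cdot 4^{2} \left(4 + 4\right)^{2} \left(-11\right) = 0 + 150 \cdot 16 \cdot 8^{2} \left(-11\right) = 0 + 150 \cdot 16 \cdot 64 \left(-11\right) = 0 + 153600 \left(-11\right) = 0 - 1689600 = -1689600$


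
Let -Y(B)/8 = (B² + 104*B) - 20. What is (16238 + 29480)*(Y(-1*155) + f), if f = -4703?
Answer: -3098903194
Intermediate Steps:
Y(B) = 160 - 832*B - 8*B² (Y(B) = -8*((B² + 104*B) - 20) = -8*(-20 + B² + 104*B) = 160 - 832*B - 8*B²)
(16238 + 29480)*(Y(-1*155) + f) = (16238 + 29480)*((160 - (-832)*155 - 8*(-1*155)²) - 4703) = 45718*((160 - 832*(-155) - 8*(-155)²) - 4703) = 45718*((160 + 128960 - 8*24025) - 4703) = 45718*((160 + 128960 - 192200) - 4703) = 45718*(-63080 - 4703) = 45718*(-67783) = -3098903194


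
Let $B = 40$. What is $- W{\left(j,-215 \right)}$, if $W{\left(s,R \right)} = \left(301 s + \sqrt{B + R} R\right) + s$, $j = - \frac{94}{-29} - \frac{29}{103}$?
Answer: $- \frac{2669982}{2987} + 1075 i \sqrt{7} \approx -893.87 + 2844.2 i$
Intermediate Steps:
$j = \frac{8841}{2987}$ ($j = \left(-94\right) \left(- \frac{1}{29}\right) - \frac{29}{103} = \frac{94}{29} - \frac{29}{103} = \frac{8841}{2987} \approx 2.9598$)
$W{\left(s,R \right)} = 302 s + R \sqrt{40 + R}$ ($W{\left(s,R \right)} = \left(301 s + \sqrt{40 + R} R\right) + s = \left(301 s + R \sqrt{40 + R}\right) + s = 302 s + R \sqrt{40 + R}$)
$- W{\left(j,-215 \right)} = - (302 \cdot \frac{8841}{2987} - 215 \sqrt{40 - 215}) = - (\frac{2669982}{2987} - 215 \sqrt{-175}) = - (\frac{2669982}{2987} - 215 \cdot 5 i \sqrt{7}) = - (\frac{2669982}{2987} - 1075 i \sqrt{7}) = - \frac{2669982}{2987} + 1075 i \sqrt{7}$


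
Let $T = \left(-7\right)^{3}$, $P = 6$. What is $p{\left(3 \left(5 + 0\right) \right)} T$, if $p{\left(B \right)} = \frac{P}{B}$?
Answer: $- \frac{686}{5} \approx -137.2$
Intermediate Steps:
$p{\left(B \right)} = \frac{6}{B}$
$T = -343$
$p{\left(3 \left(5 + 0\right) \right)} T = \frac{6}{3 \left(5 + 0\right)} \left(-343\right) = \frac{6}{3 \cdot 5} \left(-343\right) = \frac{6}{15} \left(-343\right) = 6 \cdot \frac{1}{15} \left(-343\right) = \frac{2}{5} \left(-343\right) = - \frac{686}{5}$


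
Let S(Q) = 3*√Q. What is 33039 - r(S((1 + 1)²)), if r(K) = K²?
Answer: 33003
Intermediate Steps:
33039 - r(S((1 + 1)²)) = 33039 - (3*√((1 + 1)²))² = 33039 - (3*√(2²))² = 33039 - (3*√4)² = 33039 - (3*2)² = 33039 - 1*6² = 33039 - 1*36 = 33039 - 36 = 33003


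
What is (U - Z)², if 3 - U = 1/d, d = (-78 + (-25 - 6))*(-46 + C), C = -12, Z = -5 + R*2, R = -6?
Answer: 15986820721/39967684 ≈ 399.99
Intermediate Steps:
Z = -17 (Z = -5 - 6*2 = -5 - 12 = -17)
d = 6322 (d = (-78 + (-25 - 6))*(-46 - 12) = (-78 - 31)*(-58) = -109*(-58) = 6322)
U = 18965/6322 (U = 3 - 1/6322 = 18965/6322 ≈ 2.9998)
(U - Z)² = (18965/6322 - 1*(-17))² = (18965/6322 + 17)² = (126439/6322)² = 15986820721/39967684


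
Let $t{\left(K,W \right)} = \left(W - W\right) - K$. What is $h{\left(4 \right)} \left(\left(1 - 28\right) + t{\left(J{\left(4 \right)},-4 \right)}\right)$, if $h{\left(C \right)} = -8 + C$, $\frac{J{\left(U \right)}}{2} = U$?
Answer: $140$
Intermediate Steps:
$J{\left(U \right)} = 2 U$
$t{\left(K,W \right)} = - K$ ($t{\left(K,W \right)} = 0 - K = - K$)
$h{\left(4 \right)} \left(\left(1 - 28\right) + t{\left(J{\left(4 \right)},-4 \right)}\right) = \left(-8 + 4\right) \left(\left(1 - 28\right) - 2 \cdot 4\right) = - 4 \left(\left(1 - 28\right) - 8\right) = - 4 \left(-27 - 8\right) = \left(-4\right) \left(-35\right) = 140$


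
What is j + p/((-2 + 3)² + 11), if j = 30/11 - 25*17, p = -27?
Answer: -18679/44 ≈ -424.52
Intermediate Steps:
j = -4645/11 (j = 30*(1/11) - 425 = 30/11 - 425 = -4645/11 ≈ -422.27)
j + p/((-2 + 3)² + 11) = -4645/11 - 27/((-2 + 3)² + 11) = -4645/11 - 27/(1² + 11) = -4645/11 - 27/(1 + 11) = -4645/11 - 27/12 = -4645/11 + (1/12)*(-27) = -4645/11 - 9/4 = -18679/44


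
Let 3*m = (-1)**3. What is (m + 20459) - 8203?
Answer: 36767/3 ≈ 12256.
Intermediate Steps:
m = -1/3 (m = (1/3)*(-1)**3 = (1/3)*(-1) = -1/3 ≈ -0.33333)
(m + 20459) - 8203 = (-1/3 + 20459) - 8203 = 61376/3 - 8203 = 36767/3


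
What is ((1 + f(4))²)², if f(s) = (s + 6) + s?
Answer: 50625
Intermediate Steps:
f(s) = 6 + 2*s (f(s) = (6 + s) + s = 6 + 2*s)
((1 + f(4))²)² = ((1 + (6 + 2*4))²)² = ((1 + (6 + 8))²)² = ((1 + 14)²)² = (15²)² = 225² = 50625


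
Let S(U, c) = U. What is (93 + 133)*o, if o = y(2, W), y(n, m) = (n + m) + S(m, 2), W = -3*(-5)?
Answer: 7232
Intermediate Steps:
W = 15
y(n, m) = n + 2*m (y(n, m) = (n + m) + m = (m + n) + m = n + 2*m)
o = 32 (o = 2 + 2*15 = 2 + 30 = 32)
(93 + 133)*o = (93 + 133)*32 = 226*32 = 7232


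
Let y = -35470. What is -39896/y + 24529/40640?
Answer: 249141707/144150080 ≈ 1.7283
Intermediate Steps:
-39896/y + 24529/40640 = -39896/(-35470) + 24529/40640 = -39896*(-1/35470) + 24529*(1/40640) = 19948/17735 + 24529/40640 = 249141707/144150080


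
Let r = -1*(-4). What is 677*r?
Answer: 2708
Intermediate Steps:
r = 4
677*r = 677*4 = 2708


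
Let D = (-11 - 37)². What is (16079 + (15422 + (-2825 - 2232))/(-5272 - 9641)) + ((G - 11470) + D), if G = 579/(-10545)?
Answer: 120778194617/17473065 ≈ 6912.3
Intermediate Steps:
G = -193/3515 (G = 579*(-1/10545) = -193/3515 ≈ -0.054908)
D = 2304 (D = (-48)² = 2304)
(16079 + (15422 + (-2825 - 2232))/(-5272 - 9641)) + ((G - 11470) + D) = (16079 + (15422 + (-2825 - 2232))/(-5272 - 9641)) + ((-193/3515 - 11470) + 2304) = (16079 + (15422 - 5057)/(-14913)) + (-40317243/3515 + 2304) = (16079 + 10365*(-1/14913)) - 32218683/3515 = (16079 - 3455/4971) - 32218683/3515 = 79925254/4971 - 32218683/3515 = 120778194617/17473065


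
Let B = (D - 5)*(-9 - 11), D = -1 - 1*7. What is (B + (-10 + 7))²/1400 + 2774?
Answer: 3949649/1400 ≈ 2821.2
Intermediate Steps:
D = -8 (D = -1 - 7 = -8)
B = 260 (B = (-8 - 5)*(-9 - 11) = -13*(-20) = 260)
(B + (-10 + 7))²/1400 + 2774 = (260 + (-10 + 7))²/1400 + 2774 = (260 - 3)²*(1/1400) + 2774 = 257²*(1/1400) + 2774 = 66049*(1/1400) + 2774 = 66049/1400 + 2774 = 3949649/1400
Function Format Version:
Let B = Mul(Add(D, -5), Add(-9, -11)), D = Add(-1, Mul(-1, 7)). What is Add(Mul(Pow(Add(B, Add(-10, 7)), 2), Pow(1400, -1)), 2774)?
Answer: Rational(3949649, 1400) ≈ 2821.2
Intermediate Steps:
D = -8 (D = Add(-1, -7) = -8)
B = 260 (B = Mul(Add(-8, -5), Add(-9, -11)) = Mul(-13, -20) = 260)
Add(Mul(Pow(Add(B, Add(-10, 7)), 2), Pow(1400, -1)), 2774) = Add(Mul(Pow(Add(260, Add(-10, 7)), 2), Pow(1400, -1)), 2774) = Add(Mul(Pow(Add(260, -3), 2), Rational(1, 1400)), 2774) = Add(Mul(Pow(257, 2), Rational(1, 1400)), 2774) = Add(Mul(66049, Rational(1, 1400)), 2774) = Add(Rational(66049, 1400), 2774) = Rational(3949649, 1400)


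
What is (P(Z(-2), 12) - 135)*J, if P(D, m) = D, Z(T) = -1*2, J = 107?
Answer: -14659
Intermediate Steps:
Z(T) = -2
(P(Z(-2), 12) - 135)*J = (-2 - 135)*107 = -137*107 = -14659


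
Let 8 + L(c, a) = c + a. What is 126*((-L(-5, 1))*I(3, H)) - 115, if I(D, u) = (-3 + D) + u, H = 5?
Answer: 7445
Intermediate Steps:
L(c, a) = -8 + a + c (L(c, a) = -8 + (c + a) = -8 + (a + c) = -8 + a + c)
I(D, u) = -3 + D + u
126*((-L(-5, 1))*I(3, H)) - 115 = 126*((-(-8 + 1 - 5))*(-3 + 3 + 5)) - 115 = 126*(-1*(-12)*5) - 115 = 126*(12*5) - 115 = 126*60 - 115 = 7560 - 115 = 7445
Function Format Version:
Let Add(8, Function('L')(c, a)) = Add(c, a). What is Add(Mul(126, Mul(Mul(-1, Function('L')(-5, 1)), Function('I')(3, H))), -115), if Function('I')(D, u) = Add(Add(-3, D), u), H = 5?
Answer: 7445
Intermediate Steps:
Function('L')(c, a) = Add(-8, a, c) (Function('L')(c, a) = Add(-8, Add(c, a)) = Add(-8, Add(a, c)) = Add(-8, a, c))
Function('I')(D, u) = Add(-3, D, u)
Add(Mul(126, Mul(Mul(-1, Function('L')(-5, 1)), Function('I')(3, H))), -115) = Add(Mul(126, Mul(Mul(-1, Add(-8, 1, -5)), Add(-3, 3, 5))), -115) = Add(Mul(126, Mul(Mul(-1, -12), 5)), -115) = Add(Mul(126, Mul(12, 5)), -115) = Add(Mul(126, 60), -115) = Add(7560, -115) = 7445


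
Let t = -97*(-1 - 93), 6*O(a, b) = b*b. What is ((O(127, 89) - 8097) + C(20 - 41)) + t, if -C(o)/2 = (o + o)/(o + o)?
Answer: 14035/6 ≈ 2339.2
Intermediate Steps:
O(a, b) = b**2/6 (O(a, b) = (b*b)/6 = b**2/6)
C(o) = -2 (C(o) = -2*(o + o)/(o + o) = -2*2*o/(2*o) = -2*2*o*1/(2*o) = -2*1 = -2)
t = 9118 (t = -97*(-94) = 9118)
((O(127, 89) - 8097) + C(20 - 41)) + t = (((1/6)*89**2 - 8097) - 2) + 9118 = (((1/6)*7921 - 8097) - 2) + 9118 = ((7921/6 - 8097) - 2) + 9118 = (-40661/6 - 2) + 9118 = -40673/6 + 9118 = 14035/6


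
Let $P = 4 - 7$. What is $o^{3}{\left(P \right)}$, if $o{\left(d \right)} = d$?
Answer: $-27$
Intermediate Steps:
$P = -3$
$o^{3}{\left(P \right)} = \left(-3\right)^{3} = -27$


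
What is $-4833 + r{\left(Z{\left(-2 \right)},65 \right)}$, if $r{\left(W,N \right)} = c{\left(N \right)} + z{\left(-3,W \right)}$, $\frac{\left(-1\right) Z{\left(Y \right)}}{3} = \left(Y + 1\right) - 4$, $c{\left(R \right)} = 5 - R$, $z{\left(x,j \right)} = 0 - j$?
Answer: $-4908$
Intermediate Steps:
$z{\left(x,j \right)} = - j$
$Z{\left(Y \right)} = 9 - 3 Y$ ($Z{\left(Y \right)} = - 3 \left(\left(Y + 1\right) - 4\right) = - 3 \left(\left(1 + Y\right) - 4\right) = - 3 \left(-3 + Y\right) = 9 - 3 Y$)
$r{\left(W,N \right)} = 5 - N - W$ ($r{\left(W,N \right)} = \left(5 - N\right) - W = 5 - N - W$)
$-4833 + r{\left(Z{\left(-2 \right)},65 \right)} = -4833 - \left(69 + 6\right) = -4833 - 75 = -4908$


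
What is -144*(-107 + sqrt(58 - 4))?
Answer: 15408 - 432*sqrt(6) ≈ 14350.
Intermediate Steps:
-144*(-107 + sqrt(58 - 4)) = -144*(-107 + sqrt(54)) = -144*(-107 + 3*sqrt(6)) = 15408 - 432*sqrt(6)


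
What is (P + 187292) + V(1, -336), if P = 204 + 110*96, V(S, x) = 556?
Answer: 198612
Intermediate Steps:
P = 10764 (P = 204 + 10560 = 10764)
(P + 187292) + V(1, -336) = (10764 + 187292) + 556 = 198056 + 556 = 198612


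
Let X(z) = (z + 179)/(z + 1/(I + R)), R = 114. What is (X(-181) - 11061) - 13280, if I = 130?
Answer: -1074971095/44163 ≈ -24341.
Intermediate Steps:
X(z) = (179 + z)/(1/244 + z) (X(z) = (z + 179)/(z + 1/(130 + 114)) = (179 + z)/(z + 1/244) = (179 + z)/(1/244 + z))
(X(-181) - 11061) - 13280 = (244*(179 - 181)/(1 + 244*(-181)) - 11061) - 13280 = (244*(-2)/(1 - 44164) - 11061) - 13280 = (244*(-2)/(-44163) - 11061) - 13280 = (244*(-1/44163)*(-2) - 11061) - 13280 = (488/44163 - 11061) - 13280 = -488486455/44163 - 13280 = -1074971095/44163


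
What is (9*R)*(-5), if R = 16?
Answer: -720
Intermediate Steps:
(9*R)*(-5) = (9*16)*(-5) = 144*(-5) = -720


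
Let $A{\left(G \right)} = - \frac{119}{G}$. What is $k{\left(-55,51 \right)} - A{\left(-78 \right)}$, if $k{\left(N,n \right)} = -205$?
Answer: $- \frac{16109}{78} \approx -206.53$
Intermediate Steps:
$k{\left(-55,51 \right)} - A{\left(-78 \right)} = -205 - - \frac{119}{-78} = -205 - \left(-119\right) \left(- \frac{1}{78}\right) = -205 - \frac{119}{78} = - \frac{16109}{78}$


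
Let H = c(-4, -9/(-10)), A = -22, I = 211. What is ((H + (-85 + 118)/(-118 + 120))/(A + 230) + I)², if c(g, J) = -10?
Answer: 45603009/1024 ≈ 44534.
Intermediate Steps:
H = -10
((H + (-85 + 118)/(-118 + 120))/(A + 230) + I)² = ((-10 + (-85 + 118)/(-118 + 120))/(-22 + 230) + 211)² = ((-10 + 33/2)/208 + 211)² = ((-10 + 33*(½))*(1/208) + 211)² = ((-10 + 33/2)*(1/208) + 211)² = ((13/2)*(1/208) + 211)² = (1/32 + 211)² = (6753/32)² = 45603009/1024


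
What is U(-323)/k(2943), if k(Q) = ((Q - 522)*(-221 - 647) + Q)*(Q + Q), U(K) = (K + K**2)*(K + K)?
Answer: 33593938/6175841355 ≈ 0.0054396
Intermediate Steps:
U(K) = 2*K*(K + K**2) (U(K) = (K + K**2)*(2*K) = 2*K*(K + K**2))
k(Q) = 2*Q*(453096 - 867*Q) (k(Q) = ((-522 + Q)*(-868) + Q)*(2*Q) = ((453096 - 868*Q) + Q)*(2*Q) = (453096 - 867*Q)*(2*Q) = 2*Q*(453096 - 867*Q))
U(-323)/k(2943) = (2*(-323)**2*(1 - 323))/((6*2943*(151032 - 289*2943))) = (2*104329*(-322))/((6*2943*(151032 - 850527))) = -67187876/(6*2943*(-699495)) = -67187876/(-12351682710) = -67187876*(-1/12351682710) = 33593938/6175841355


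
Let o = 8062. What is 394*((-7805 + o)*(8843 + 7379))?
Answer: 1642607276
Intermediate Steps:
394*((-7805 + o)*(8843 + 7379)) = 394*((-7805 + 8062)*(8843 + 7379)) = 394*(257*16222) = 394*4169054 = 1642607276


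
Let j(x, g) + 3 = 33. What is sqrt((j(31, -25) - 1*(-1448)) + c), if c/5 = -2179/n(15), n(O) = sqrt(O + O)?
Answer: sqrt(53208 - 13074*sqrt(30))/6 ≈ 22.609*I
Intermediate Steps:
j(x, g) = 30 (j(x, g) = -3 + 33 = 30)
n(O) = sqrt(2)*sqrt(O) (n(O) = sqrt(2*O) = sqrt(2)*sqrt(O))
c = -2179*sqrt(30)/6 (c = 5*(-2179*sqrt(30)/30) = -2179*sqrt(30)/6 ≈ -1989.1)
sqrt((j(31, -25) - 1*(-1448)) + c) = sqrt((30 - 1*(-1448)) - 2179*sqrt(30)/6) = sqrt((30 + 1448) - 2179*sqrt(30)/6) = sqrt(1478 - 2179*sqrt(30)/6)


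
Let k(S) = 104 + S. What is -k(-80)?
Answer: -24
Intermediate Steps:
-k(-80) = -(104 - 80) = -1*24 = -24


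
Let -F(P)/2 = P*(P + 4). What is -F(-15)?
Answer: 330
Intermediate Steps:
F(P) = -2*P*(4 + P) (F(P) = -2*P*(P + 4) = -2*P*(4 + P))
-F(-15) = -(-2)*(-15)*(4 - 15) = -(-2)*(-15)*(-11) = -1*(-330) = 330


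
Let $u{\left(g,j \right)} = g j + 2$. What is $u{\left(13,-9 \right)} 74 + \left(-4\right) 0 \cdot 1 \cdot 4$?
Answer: $-8510$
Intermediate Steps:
$u{\left(g,j \right)} = 2 + g j$
$u{\left(13,-9 \right)} 74 + \left(-4\right) 0 \cdot 1 \cdot 4 = \left(2 + 13 \left(-9\right)\right) 74 + \left(-4\right) 0 \cdot 1 \cdot 4 = \left(2 - 117\right) 74 + 0 \cdot 1 \cdot 4 = \left(-115\right) 74 + 0 \cdot 4 = -8510 + 0 = -8510$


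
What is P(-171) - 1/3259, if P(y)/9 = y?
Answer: -5015602/3259 ≈ -1539.0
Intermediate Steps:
P(y) = 9*y
P(-171) - 1/3259 = 9*(-171) - 1/3259 = -1539 - 1*1/3259 = -1539 - 1/3259 = -5015602/3259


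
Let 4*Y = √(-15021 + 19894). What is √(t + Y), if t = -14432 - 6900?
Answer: √(-85328 + √4873)/2 ≈ 146.0*I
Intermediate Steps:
t = -21332
Y = √4873/4 (Y = √(-15021 + 19894)/4 = √4873/4 ≈ 17.452)
√(t + Y) = √(-21332 + √4873/4)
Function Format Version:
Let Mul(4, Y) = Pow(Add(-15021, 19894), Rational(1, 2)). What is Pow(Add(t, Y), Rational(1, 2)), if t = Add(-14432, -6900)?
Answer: Mul(Rational(1, 2), Pow(Add(-85328, Pow(4873, Rational(1, 2))), Rational(1, 2))) ≈ Mul(146.00, I)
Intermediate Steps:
t = -21332
Y = Mul(Rational(1, 4), Pow(4873, Rational(1, 2))) (Y = Mul(Rational(1, 4), Pow(Add(-15021, 19894), Rational(1, 2))) = Mul(Rational(1, 4), Pow(4873, Rational(1, 2))) ≈ 17.452)
Pow(Add(t, Y), Rational(1, 2)) = Pow(Add(-21332, Mul(Rational(1, 4), Pow(4873, Rational(1, 2)))), Rational(1, 2))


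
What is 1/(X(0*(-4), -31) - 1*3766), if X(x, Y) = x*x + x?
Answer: -1/3766 ≈ -0.00026553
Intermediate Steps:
X(x, Y) = x + x² (X(x, Y) = x² + x = x + x²)
1/(X(0*(-4), -31) - 1*3766) = 1/((0*(-4))*(1 + 0*(-4)) - 1*3766) = 1/(0*(1 + 0) - 3766) = 1/(0*1 - 3766) = 1/(0 - 3766) = 1/(-3766) = -1/3766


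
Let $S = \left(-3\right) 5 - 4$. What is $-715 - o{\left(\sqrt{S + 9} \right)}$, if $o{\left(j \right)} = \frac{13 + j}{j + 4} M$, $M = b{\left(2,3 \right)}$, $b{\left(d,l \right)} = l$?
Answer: $\frac{- 718 \sqrt{10} + 2899 i}{\sqrt{10} - 4 i} \approx -722.15 + 3.2839 i$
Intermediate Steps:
$S = -19$ ($S = -15 - 4 = -19$)
$M = 3$
$o{\left(j \right)} = \frac{3 \left(13 + j\right)}{4 + j}$ ($o{\left(j \right)} = \frac{13 + j}{j + 4} \cdot 3 = \frac{13 + j}{4 + j} 3 = \frac{3 \left(13 + j\right)}{4 + j}$)
$-715 - o{\left(\sqrt{S + 9} \right)} = -715 - \frac{3 \left(13 + \sqrt{-19 + 9}\right)}{4 + \sqrt{-19 + 9}} = -715 - \frac{3 \left(13 + \sqrt{-10}\right)}{4 + \sqrt{-10}} = -715 - \frac{3 \left(13 + i \sqrt{10}\right)}{4 + i \sqrt{10}}$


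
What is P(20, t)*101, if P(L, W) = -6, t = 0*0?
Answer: -606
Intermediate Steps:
t = 0
P(20, t)*101 = -6*101 = -606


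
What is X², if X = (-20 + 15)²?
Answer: 625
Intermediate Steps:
X = 25 (X = (-5)² = 25)
X² = 25² = 625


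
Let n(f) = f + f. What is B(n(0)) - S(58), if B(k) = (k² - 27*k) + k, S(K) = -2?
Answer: 2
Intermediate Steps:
n(f) = 2*f
B(k) = k² - 26*k
B(n(0)) - S(58) = (2*0)*(-26 + 2*0) - 1*(-2) = 0*(-26 + 0) + 2 = 0*(-26) + 2 = 0 + 2 = 2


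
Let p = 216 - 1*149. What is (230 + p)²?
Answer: 88209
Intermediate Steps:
p = 67 (p = 216 - 149 = 67)
(230 + p)² = (230 + 67)² = 297² = 88209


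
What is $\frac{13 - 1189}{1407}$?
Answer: $- \frac{56}{67} \approx -0.83582$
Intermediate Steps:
$\frac{13 - 1189}{1407} = \left(13 - 1189\right) \frac{1}{1407} = \left(-1176\right) \frac{1}{1407} = - \frac{56}{67}$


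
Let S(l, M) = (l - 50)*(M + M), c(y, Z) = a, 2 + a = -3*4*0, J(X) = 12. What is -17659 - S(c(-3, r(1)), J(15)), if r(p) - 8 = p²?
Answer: -16411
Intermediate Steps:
r(p) = 8 + p²
a = -2 (a = -2 - 3*4*0 = -2 - 12*0 = -2 + 0 = -2)
c(y, Z) = -2
S(l, M) = 2*M*(-50 + l) (S(l, M) = (-50 + l)*(2*M) = 2*M*(-50 + l))
-17659 - S(c(-3, r(1)), J(15)) = -17659 - 2*12*(-50 - 2) = -17659 - 2*12*(-52) = -17659 - 1*(-1248) = -17659 + 1248 = -16411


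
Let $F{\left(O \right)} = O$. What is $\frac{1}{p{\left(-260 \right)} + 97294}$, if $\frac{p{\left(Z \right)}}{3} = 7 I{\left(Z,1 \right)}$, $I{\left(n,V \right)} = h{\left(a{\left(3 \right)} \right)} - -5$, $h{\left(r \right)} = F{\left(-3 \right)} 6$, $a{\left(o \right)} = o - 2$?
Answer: $\frac{1}{97021} \approx 1.0307 \cdot 10^{-5}$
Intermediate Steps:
$a{\left(o \right)} = -2 + o$
$h{\left(r \right)} = -18$ ($h{\left(r \right)} = \left(-3\right) 6 = -18$)
$I{\left(n,V \right)} = -13$ ($I{\left(n,V \right)} = -18 - -5 = -18 + 5 = -13$)
$p{\left(Z \right)} = -273$ ($p{\left(Z \right)} = 3 \cdot 7 \left(-13\right) = 3 \left(-91\right) = -273$)
$\frac{1}{p{\left(-260 \right)} + 97294} = \frac{1}{-273 + 97294} = \frac{1}{97021}$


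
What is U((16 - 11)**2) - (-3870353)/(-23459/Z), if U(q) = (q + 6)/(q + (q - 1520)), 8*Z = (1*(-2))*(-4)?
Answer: -5690146139/34484730 ≈ -165.00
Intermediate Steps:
Z = 1 (Z = ((1*(-2))*(-4))/8 = (-2*(-4))/8 = (1/8)*8 = 1)
U(q) = (6 + q)/(-1520 + 2*q) (U(q) = (6 + q)/(q + (-1520 + q)) = (6 + q)/(-1520 + 2*q))
U((16 - 11)**2) - (-3870353)/(-23459/Z) = (6 + (16 - 11)**2)/(2*(-760 + (16 - 11)**2)) - (-3870353)/(-23459/1) = (6 + 5**2)/(2*(-760 + 5**2)) - (-3870353)/(1*(-23459)) = (6 + 25)/(2*(-760 + 25)) - (-3870353)/(-23459) = (1/2)*31/(-735) - (-3870353)*(-1)/23459 = (1/2)*(-1/735)*31 - 1*3870353/23459 = -31/1470 - 3870353/23459 = -5690146139/34484730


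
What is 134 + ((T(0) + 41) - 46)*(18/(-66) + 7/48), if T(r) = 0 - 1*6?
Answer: 6499/48 ≈ 135.40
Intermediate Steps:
T(r) = -6 (T(r) = 0 - 6 = -6)
134 + ((T(0) + 41) - 46)*(18/(-66) + 7/48) = 134 + ((-6 + 41) - 46)*(18/(-66) + 7/48) = 134 + (35 - 46)*(18*(-1/66) + 7*(1/48)) = 134 - 11*(-3/11 + 7/48) = 134 - 11*(-67/528) = 134 + 67/48 = 6499/48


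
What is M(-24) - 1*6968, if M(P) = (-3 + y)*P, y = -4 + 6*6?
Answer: -7664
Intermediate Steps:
y = 32 (y = -4 + 36 = 32)
M(P) = 29*P (M(P) = (-3 + 32)*P = 29*P)
M(-24) - 1*6968 = 29*(-24) - 1*6968 = -696 - 6968 = -7664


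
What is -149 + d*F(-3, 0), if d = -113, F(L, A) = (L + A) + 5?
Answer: -375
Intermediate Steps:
F(L, A) = 5 + A + L (F(L, A) = (A + L) + 5 = 5 + A + L)
-149 + d*F(-3, 0) = -149 - 113*(5 + 0 - 3) = -149 - 113*2 = -149 - 226 = -375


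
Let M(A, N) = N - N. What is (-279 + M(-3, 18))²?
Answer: 77841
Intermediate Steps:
M(A, N) = 0
(-279 + M(-3, 18))² = (-279 + 0)² = (-279)² = 77841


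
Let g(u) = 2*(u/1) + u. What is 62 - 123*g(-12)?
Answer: 4490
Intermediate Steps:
g(u) = 3*u (g(u) = 2*(u*1) + u = 2*u + u = 3*u)
62 - 123*g(-12) = 62 - 369*(-12) = 62 - 123*(-36) = 62 + 4428 = 4490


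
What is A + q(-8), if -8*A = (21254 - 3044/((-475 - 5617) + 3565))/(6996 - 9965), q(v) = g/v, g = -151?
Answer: 1186614015/60021304 ≈ 19.770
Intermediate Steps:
q(v) = -151/v
A = 26855951/30010652 (A = -(21254 - 3044/((-475 - 5617) + 3565))/(8*(6996 - 9965)) = -(21254 - 3044/(-6092 + 3565))/(8*(-2969)) = -(21254 - 3044/(-2527))*(-1)/(8*2969) = -(21254 - 3044*(-1/2527))*(-1)/(8*2969) = -(21254 + 3044/2527)*(-1)/(8*2969) = -26855951*(-1)/(10108*2969) = -⅛*(-53711902/7502663) = 26855951/30010652 ≈ 0.89488)
A + q(-8) = 26855951/30010652 - 151/(-8) = 26855951/30010652 - 151*(-⅛) = 26855951/30010652 + 151/8 = 1186614015/60021304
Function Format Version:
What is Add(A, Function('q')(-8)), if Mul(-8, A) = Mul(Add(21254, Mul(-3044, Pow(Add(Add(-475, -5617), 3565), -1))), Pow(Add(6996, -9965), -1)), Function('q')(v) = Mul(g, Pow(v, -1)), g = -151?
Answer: Rational(1186614015, 60021304) ≈ 19.770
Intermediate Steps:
Function('q')(v) = Mul(-151, Pow(v, -1))
A = Rational(26855951, 30010652) (A = Mul(Rational(-1, 8), Mul(Add(21254, Mul(-3044, Pow(Add(Add(-475, -5617), 3565), -1))), Pow(Add(6996, -9965), -1))) = Mul(Rational(-1, 8), Mul(Add(21254, Mul(-3044, Pow(Add(-6092, 3565), -1))), Pow(-2969, -1))) = Mul(Rational(-1, 8), Mul(Add(21254, Mul(-3044, Pow(-2527, -1))), Rational(-1, 2969))) = Mul(Rational(-1, 8), Mul(Add(21254, Mul(-3044, Rational(-1, 2527))), Rational(-1, 2969))) = Mul(Rational(-1, 8), Mul(Add(21254, Rational(3044, 2527)), Rational(-1, 2969))) = Mul(Rational(-1, 8), Mul(Rational(53711902, 2527), Rational(-1, 2969))) = Mul(Rational(-1, 8), Rational(-53711902, 7502663)) = Rational(26855951, 30010652) ≈ 0.89488)
Add(A, Function('q')(-8)) = Add(Rational(26855951, 30010652), Mul(-151, Pow(-8, -1))) = Add(Rational(26855951, 30010652), Mul(-151, Rational(-1, 8))) = Add(Rational(26855951, 30010652), Rational(151, 8)) = Rational(1186614015, 60021304)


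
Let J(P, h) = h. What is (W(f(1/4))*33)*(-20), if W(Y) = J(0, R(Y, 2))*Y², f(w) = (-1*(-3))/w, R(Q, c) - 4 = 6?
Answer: -950400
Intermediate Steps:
R(Q, c) = 10 (R(Q, c) = 4 + 6 = 10)
f(w) = 3/w
W(Y) = 10*Y²
(W(f(1/4))*33)*(-20) = ((10*(3/(1/4))²)*33)*(-20) = ((10*(3/(¼))²)*33)*(-20) = ((10*(3*4)²)*33)*(-20) = ((10*12²)*33)*(-20) = ((10*144)*33)*(-20) = (1440*33)*(-20) = 47520*(-20) = -950400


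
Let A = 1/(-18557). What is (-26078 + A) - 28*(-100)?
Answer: -431969847/18557 ≈ -23278.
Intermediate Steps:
A = -1/18557 ≈ -5.3888e-5
(-26078 + A) - 28*(-100) = (-26078 - 1/18557) - 28*(-100) = -483929447/18557 + 2800 = -431969847/18557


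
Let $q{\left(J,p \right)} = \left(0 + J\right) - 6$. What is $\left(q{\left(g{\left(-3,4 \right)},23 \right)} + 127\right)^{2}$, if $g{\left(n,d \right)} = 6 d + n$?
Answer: $20164$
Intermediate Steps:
$g{\left(n,d \right)} = n + 6 d$
$q{\left(J,p \right)} = -6 + J$ ($q{\left(J,p \right)} = J - 6 = -6 + J$)
$\left(q{\left(g{\left(-3,4 \right)},23 \right)} + 127\right)^{2} = \left(\left(-6 + \left(-3 + 6 \cdot 4\right)\right) + 127\right)^{2} = \left(\left(-6 + \left(-3 + 24\right)\right) + 127\right)^{2} = \left(\left(-6 + 21\right) + 127\right)^{2} = \left(15 + 127\right)^{2} = 142^{2} = 20164$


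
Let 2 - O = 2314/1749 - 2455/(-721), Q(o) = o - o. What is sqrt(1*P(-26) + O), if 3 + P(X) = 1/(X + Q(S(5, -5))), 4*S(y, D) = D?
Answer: I*sqrt(6198817710623538)/32786754 ≈ 2.4014*I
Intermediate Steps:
S(y, D) = D/4
Q(o) = 0
P(X) = -3 + 1/X (P(X) = -3 + 1/(X + 0) = -3 + 1/X)
O = -3440131/1261029 (O = 2 - (2314/1749 - 2455/(-721)) = 2 - (2314*(1/1749) - 2455*(-1/721)) = 2 - (2314/1749 + 2455/721) = 2 - 1*5962189/1261029 = 2 - 5962189/1261029 = -3440131/1261029 ≈ -2.7280)
sqrt(1*P(-26) + O) = sqrt(1*(-3 + 1/(-26)) - 3440131/1261029) = sqrt(1*(-3 - 1/26) - 3440131/1261029) = sqrt(1*(-79/26) - 3440131/1261029) = sqrt(-79/26 - 3440131/1261029) = sqrt(-189064697/32786754) = I*sqrt(6198817710623538)/32786754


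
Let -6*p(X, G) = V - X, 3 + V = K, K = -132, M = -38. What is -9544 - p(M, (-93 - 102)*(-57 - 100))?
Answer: -57361/6 ≈ -9560.2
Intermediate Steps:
V = -135 (V = -3 - 132 = -135)
p(X, G) = 45/2 + X/6 (p(X, G) = -(-135 - X)/6 = 45/2 + X/6)
-9544 - p(M, (-93 - 102)*(-57 - 100)) = -9544 - (45/2 + (1/6)*(-38)) = -9544 - (45/2 - 19/3) = -9544 - 1*97/6 = -9544 - 97/6 = -57361/6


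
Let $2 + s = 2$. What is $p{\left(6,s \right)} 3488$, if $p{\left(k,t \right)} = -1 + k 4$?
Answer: $80224$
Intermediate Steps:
$s = 0$ ($s = -2 + 2 = 0$)
$p{\left(k,t \right)} = -1 + 4 k$
$p{\left(6,s \right)} 3488 = \left(-1 + 4 \cdot 6\right) 3488 = \left(-1 + 24\right) 3488 = 23 \cdot 3488 = 80224$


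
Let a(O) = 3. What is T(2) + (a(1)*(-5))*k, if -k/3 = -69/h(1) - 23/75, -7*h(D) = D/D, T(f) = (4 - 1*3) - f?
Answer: 108601/5 ≈ 21720.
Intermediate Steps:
T(f) = 1 - f (T(f) = (4 - 3) - f = 1 - f)
h(D) = -⅐ (h(D) = -D/(7*D) = -⅐*1 = -⅐)
k = -36202/25 (k = -3*(-69/(-⅐) - 23/75) = -3*(-69*(-7) - 23*1/75) = -3*(483 - 23/75) = -3*36202/75 = -36202/25 ≈ -1448.1)
T(2) + (a(1)*(-5))*k = (1 - 1*2) + (3*(-5))*(-36202/25) = (1 - 2) - 15*(-36202/25) = -1 + 108606/5 = 108601/5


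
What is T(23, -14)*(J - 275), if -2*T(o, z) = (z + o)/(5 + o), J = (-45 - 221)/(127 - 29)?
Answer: 2187/49 ≈ 44.633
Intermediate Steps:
J = -19/7 (J = -266/98 = -266*1/98 = -19/7 ≈ -2.7143)
T(o, z) = -(o + z)/(2*(5 + o)) (T(o, z) = -(z + o)/(2*(5 + o)) = -(o + z)/(2*(5 + o)))
T(23, -14)*(J - 275) = ((-1*23 - 1*(-14))/(2*(5 + 23)))*(-19/7 - 275) = ((½)*(-23 + 14)/28)*(-1944/7) = ((½)*(1/28)*(-9))*(-1944/7) = -9/56*(-1944/7) = 2187/49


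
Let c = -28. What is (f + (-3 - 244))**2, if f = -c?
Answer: 47961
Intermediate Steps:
f = 28 (f = -1*(-28) = 28)
(f + (-3 - 244))**2 = (28 + (-3 - 244))**2 = (28 - 247)**2 = (-219)**2 = 47961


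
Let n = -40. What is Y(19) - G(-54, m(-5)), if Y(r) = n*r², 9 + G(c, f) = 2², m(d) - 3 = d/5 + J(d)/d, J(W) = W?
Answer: -14435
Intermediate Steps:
m(d) = 4 + d/5 (m(d) = 3 + (d/5 + d/d) = 3 + (d*(⅕) + 1) = 3 + (d/5 + 1) = 3 + (1 + d/5) = 4 + d/5)
G(c, f) = -5 (G(c, f) = -9 + 2² = -9 + 4 = -5)
Y(r) = -40*r²
Y(19) - G(-54, m(-5)) = -40*19² - 1*(-5) = -40*361 + 5 = -14440 + 5 = -14435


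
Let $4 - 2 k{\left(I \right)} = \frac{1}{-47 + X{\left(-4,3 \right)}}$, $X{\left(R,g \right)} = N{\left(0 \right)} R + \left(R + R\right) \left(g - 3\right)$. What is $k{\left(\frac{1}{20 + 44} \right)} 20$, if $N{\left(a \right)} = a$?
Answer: $\frac{1890}{47} \approx 40.213$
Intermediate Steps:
$X{\left(R,g \right)} = 2 R \left(-3 + g\right)$ ($X{\left(R,g \right)} = 0 R + \left(R + R\right) \left(g - 3\right) = 0 + 2 R \left(-3 + g\right) = 2 R \left(-3 + g\right)$)
$k{\left(I \right)} = \frac{189}{94}$ ($k{\left(I \right)} = 2 - \frac{1}{2 \left(-47 + 2 \left(-4\right) \left(-3 + 3\right)\right)} = 2 - \frac{1}{2 \left(-47 + 2 \left(-4\right) 0\right)} = 2 - \frac{1}{2 \left(-47 + 0\right)} = 2 - \frac{1}{2 \left(-47\right)} = 2 - - \frac{1}{94} = 2 + \frac{1}{94} = \frac{189}{94}$)
$k{\left(\frac{1}{20 + 44} \right)} 20 = \frac{189}{94} \cdot 20 = \frac{1890}{47}$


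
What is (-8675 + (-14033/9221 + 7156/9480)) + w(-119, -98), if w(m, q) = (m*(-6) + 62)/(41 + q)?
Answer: -3608018957069/415221630 ≈ -8689.4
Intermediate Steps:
w(m, q) = (62 - 6*m)/(41 + q) (w(m, q) = (-6*m + 62)/(41 + q) = (62 - 6*m)/(41 + q))
(-8675 + (-14033/9221 + 7156/9480)) + w(-119, -98) = (-8675 + (-14033/9221 + 7156/9480)) + 2*(31 - 3*(-119))/(41 - 98) = (-8675 + (-14033*1/9221 + 7156*(1/9480))) + 2*(31 + 357)/(-57) = (-8675 + (-14033/9221 + 1789/2370)) + 2*(-1/57)*388 = (-8675 - 16761841/21853770) - 776/57 = -189598216591/21853770 - 776/57 = -3608018957069/415221630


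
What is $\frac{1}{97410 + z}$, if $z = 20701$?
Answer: $\frac{1}{118111} \approx 8.4666 \cdot 10^{-6}$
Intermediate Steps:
$\frac{1}{97410 + z} = \frac{1}{97410 + 20701} = \frac{1}{118111}$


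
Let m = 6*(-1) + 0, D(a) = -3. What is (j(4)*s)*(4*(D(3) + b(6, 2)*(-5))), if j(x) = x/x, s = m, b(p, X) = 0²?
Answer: 72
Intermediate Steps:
b(p, X) = 0
m = -6 (m = -6 + 0 = -6)
s = -6
j(x) = 1
(j(4)*s)*(4*(D(3) + b(6, 2)*(-5))) = (1*(-6))*(4*(-3 + 0*(-5))) = -24*(-3 + 0) = -24*(-3) = -6*(-12) = 72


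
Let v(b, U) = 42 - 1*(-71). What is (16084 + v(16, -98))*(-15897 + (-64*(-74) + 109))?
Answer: -179009244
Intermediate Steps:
v(b, U) = 113 (v(b, U) = 42 + 71 = 113)
(16084 + v(16, -98))*(-15897 + (-64*(-74) + 109)) = (16084 + 113)*(-15897 + (-64*(-74) + 109)) = 16197*(-15897 + (4736 + 109)) = 16197*(-15897 + 4845) = 16197*(-11052) = -179009244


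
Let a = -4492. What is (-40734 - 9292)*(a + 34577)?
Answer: -1505032210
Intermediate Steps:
(-40734 - 9292)*(a + 34577) = (-40734 - 9292)*(-4492 + 34577) = -50026*30085 = -1505032210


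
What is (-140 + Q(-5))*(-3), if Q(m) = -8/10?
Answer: 2112/5 ≈ 422.40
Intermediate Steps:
Q(m) = -⅘ (Q(m) = -8*⅒ = -⅘)
(-140 + Q(-5))*(-3) = (-140 - ⅘)*(-3) = -704/5*(-3) = 2112/5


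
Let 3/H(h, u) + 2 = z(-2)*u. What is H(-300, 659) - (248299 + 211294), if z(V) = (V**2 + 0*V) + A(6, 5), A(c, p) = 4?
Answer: -2422055107/5270 ≈ -4.5959e+5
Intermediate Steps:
z(V) = 4 + V**2 (z(V) = (V**2 + 0*V) + 4 = (V**2 + 0) + 4 = V**2 + 4 = 4 + V**2)
H(h, u) = 3/(-2 + 8*u) (H(h, u) = 3/(-2 + (4 + (-2)**2)*u) = 3/(-2 + (4 + 4)*u) = 3/(-2 + 8*u))
H(-300, 659) - (248299 + 211294) = 3/(2*(-1 + 4*659)) - (248299 + 211294) = 3/(2*(-1 + 2636)) - 1*459593 = (3/2)/2635 - 459593 = (3/2)*(1/2635) - 459593 = 3/5270 - 459593 = -2422055107/5270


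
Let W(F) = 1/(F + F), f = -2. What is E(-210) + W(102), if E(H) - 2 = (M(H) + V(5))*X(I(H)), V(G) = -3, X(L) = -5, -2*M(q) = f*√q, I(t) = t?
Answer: 3469/204 - 5*I*√210 ≈ 17.005 - 72.457*I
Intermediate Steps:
M(q) = √q (M(q) = -(-1)*√q = √q)
W(F) = 1/(2*F)
E(H) = 17 - 5*√H (E(H) = 2 + (√H - 3)*(-5) = 2 + (-3 + √H)*(-5) = 2 + (15 - 5*√H) = 17 - 5*√H)
E(-210) + W(102) = (17 - 5*I*√210) + (½)/102 = (17 - 5*I*√210) + (½)*(1/102) = (17 - 5*I*√210) + 1/204 = 3469/204 - 5*I*√210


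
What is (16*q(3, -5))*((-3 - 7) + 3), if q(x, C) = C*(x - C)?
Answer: 4480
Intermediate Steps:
(16*q(3, -5))*((-3 - 7) + 3) = (16*(-5*(3 - 1*(-5))))*((-3 - 7) + 3) = (16*(-5*(3 + 5)))*(-10 + 3) = (16*(-5*8))*(-7) = (16*(-40))*(-7) = -640*(-7) = 4480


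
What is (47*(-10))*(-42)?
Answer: 19740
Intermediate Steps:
(47*(-10))*(-42) = -470*(-42) = 19740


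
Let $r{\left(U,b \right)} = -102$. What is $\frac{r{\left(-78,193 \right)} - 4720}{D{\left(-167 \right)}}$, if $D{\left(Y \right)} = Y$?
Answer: $\frac{4822}{167} \approx 28.874$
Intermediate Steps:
$\frac{r{\left(-78,193 \right)} - 4720}{D{\left(-167 \right)}} = \frac{-102 - 4720}{-167} = \left(-102 - 4720\right) \left(- \frac{1}{167}\right) = \left(-4822\right) \left(- \frac{1}{167}\right) = \frac{4822}{167}$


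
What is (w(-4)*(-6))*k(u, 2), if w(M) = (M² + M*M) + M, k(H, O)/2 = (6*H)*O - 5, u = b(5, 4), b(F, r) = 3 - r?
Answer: 5712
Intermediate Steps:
u = -1 (u = 3 - 1*4 = 3 - 4 = -1)
k(H, O) = -10 + 12*H*O (k(H, O) = 2*((6*H)*O - 5) = 2*(6*H*O - 5) = 2*(-5 + 6*H*O) = -10 + 12*H*O)
w(M) = M + 2*M² (w(M) = (M² + M²) + M = 2*M² + M = M + 2*M²)
(w(-4)*(-6))*k(u, 2) = (-4*(1 + 2*(-4))*(-6))*(-10 + 12*(-1)*2) = (-4*(1 - 8)*(-6))*(-10 - 24) = (-4*(-7)*(-6))*(-34) = (28*(-6))*(-34) = -168*(-34) = 5712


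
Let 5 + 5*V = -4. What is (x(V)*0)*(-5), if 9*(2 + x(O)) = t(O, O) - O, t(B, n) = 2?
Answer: 0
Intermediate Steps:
V = -9/5 (V = -1 + (⅕)*(-4) = -1 - ⅘ = -9/5 ≈ -1.8000)
x(O) = -16/9 - O/9 (x(O) = -2 + (2 - O)/9 = -2 + (2/9 - O/9) = -16/9 - O/9)
(x(V)*0)*(-5) = ((-16/9 - ⅑*(-9/5))*0)*(-5) = ((-16/9 + ⅕)*0)*(-5) = -71/45*0*(-5) = 0*(-5) = 0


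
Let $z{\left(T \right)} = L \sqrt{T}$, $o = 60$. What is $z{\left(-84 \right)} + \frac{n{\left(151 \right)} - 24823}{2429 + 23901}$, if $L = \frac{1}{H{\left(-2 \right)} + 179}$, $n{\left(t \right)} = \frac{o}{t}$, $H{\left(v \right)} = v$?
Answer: $- \frac{3748213}{3975830} + \frac{2 i \sqrt{21}}{177} \approx -0.94275 + 0.051781 i$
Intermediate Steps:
$n{\left(t \right)} = \frac{60}{t}$
$L = \frac{1}{177}$ ($L = \frac{1}{-2 + 179} = \frac{1}{177} \approx 0.0056497$)
$z{\left(T \right)} = \frac{\sqrt{T}}{177}$
$z{\left(-84 \right)} + \frac{n{\left(151 \right)} - 24823}{2429 + 23901} = \frac{\sqrt{-84}}{177} + \frac{\frac{60}{151} - 24823}{2429 + 23901} = \frac{2 i \sqrt{21}}{177} + \frac{60 \cdot \frac{1}{151} - 24823}{26330} = \frac{2 i \sqrt{21}}{177} + \left(\frac{60}{151} - 24823\right) \frac{1}{26330} = \frac{2 i \sqrt{21}}{177} - \frac{3748213}{3975830} = - \frac{3748213}{3975830} + \frac{2 i \sqrt{21}}{177}$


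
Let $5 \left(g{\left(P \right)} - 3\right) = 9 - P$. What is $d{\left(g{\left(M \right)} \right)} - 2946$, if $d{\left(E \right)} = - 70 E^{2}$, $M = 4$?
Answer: $-4066$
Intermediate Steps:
$g{\left(P \right)} = \frac{24}{5} - \frac{P}{5}$ ($g{\left(P \right)} = 3 + \frac{9 - P}{5} = 3 - \left(- \frac{9}{5} + \frac{P}{5}\right) = \frac{24}{5} - \frac{P}{5}$)
$d{\left(g{\left(M \right)} \right)} - 2946 = - 70 \left(\frac{24}{5} - \frac{4}{5}\right)^{2} - 2946 = - 70 \cdot 4^{2} - 2946 = \left(-70\right) 16 - 2946 = -1120 - 2946 = -4066$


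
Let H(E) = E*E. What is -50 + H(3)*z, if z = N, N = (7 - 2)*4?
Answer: 130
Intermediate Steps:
H(E) = E²
N = 20 (N = 5*4 = 20)
z = 20
-50 + H(3)*z = -50 + 3²*20 = -50 + 9*20 = -50 + 180 = 130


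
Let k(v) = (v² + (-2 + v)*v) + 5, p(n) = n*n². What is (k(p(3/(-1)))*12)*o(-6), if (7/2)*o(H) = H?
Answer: -218448/7 ≈ -31207.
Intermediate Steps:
o(H) = 2*H/7
p(n) = n³
k(v) = 5 + v² + v*(-2 + v) (k(v) = (v² + v*(-2 + v)) + 5 = 5 + v² + v*(-2 + v))
(k(p(3/(-1)))*12)*o(-6) = ((5 - 2*(3/(-1))³ + 2*((3/(-1))³)²)*12)*((2/7)*(-6)) = ((5 - 2*(3*(-1))³ + 2*((3*(-1))³)²)*12)*(-12/7) = ((5 - 2*(-3)³ + 2*((-3)³)²)*12)*(-12/7) = ((5 - 2*(-27) + 2*(-27)²)*12)*(-12/7) = ((5 + 54 + 2*729)*12)*(-12/7) = ((5 + 54 + 1458)*12)*(-12/7) = (1517*12)*(-12/7) = 18204*(-12/7) = -218448/7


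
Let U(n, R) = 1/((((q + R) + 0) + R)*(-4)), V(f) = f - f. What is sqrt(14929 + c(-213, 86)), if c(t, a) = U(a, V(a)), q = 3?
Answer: sqrt(537441)/6 ≈ 122.18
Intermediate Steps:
V(f) = 0
U(n, R) = -1/(4*(3 + 2*R)) (U(n, R) = 1/((((3 + R) + 0) + R)*(-4)) = -1/4/((3 + R) + R) = -1/4/(3 + 2*R) = -1/(4*(3 + 2*R)))
c(t, a) = -1/12 (c(t, a) = -1/(12 + 8*0) = -1/(12 + 0) = -1/12)
sqrt(14929 + c(-213, 86)) = sqrt(14929 - 1/12) = sqrt(179147/12) = sqrt(537441)/6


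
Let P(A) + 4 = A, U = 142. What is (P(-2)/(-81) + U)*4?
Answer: 15344/27 ≈ 568.30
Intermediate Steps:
P(A) = -4 + A
(P(-2)/(-81) + U)*4 = ((-4 - 2)/(-81) + 142)*4 = (-6*(-1/81) + 142)*4 = (2/27 + 142)*4 = (3836/27)*4 = 15344/27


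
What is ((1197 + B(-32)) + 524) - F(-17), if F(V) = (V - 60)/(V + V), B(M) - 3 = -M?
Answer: 59627/34 ≈ 1753.7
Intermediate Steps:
B(M) = 3 - M
F(V) = (-60 + V)/(2*V) (F(V) = (-60 + V)/((2*V)) = (-60 + V)*(1/(2*V)) = (-60 + V)/(2*V))
((1197 + B(-32)) + 524) - F(-17) = ((1197 + (3 - 1*(-32))) + 524) - (-60 - 17)/(2*(-17)) = ((1197 + (3 + 32)) + 524) - (-1)*(-77)/(2*17) = ((1197 + 35) + 524) - 1*77/34 = (1232 + 524) - 77/34 = 1756 - 77/34 = 59627/34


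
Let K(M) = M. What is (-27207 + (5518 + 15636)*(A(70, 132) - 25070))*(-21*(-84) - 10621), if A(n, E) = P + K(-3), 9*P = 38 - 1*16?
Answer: 42277363022621/9 ≈ 4.6975e+12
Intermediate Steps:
P = 22/9 (P = (38 - 1*16)/9 = (38 - 16)/9 = (⅑)*22 = 22/9 ≈ 2.4444)
A(n, E) = -5/9 (A(n, E) = 22/9 - 3 = -5/9)
(-27207 + (5518 + 15636)*(A(70, 132) - 25070))*(-21*(-84) - 10621) = (-27207 + (5518 + 15636)*(-5/9 - 25070))*(-21*(-84) - 10621) = (-27207 + 21154*(-225635/9))*(1764 - 10621) = (-27207 - 4773082790/9)*(-8857) = -4773327653/9*(-8857) = 42277363022621/9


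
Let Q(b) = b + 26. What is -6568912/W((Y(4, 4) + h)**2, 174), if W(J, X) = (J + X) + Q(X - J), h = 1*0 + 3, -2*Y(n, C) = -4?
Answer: -3284456/187 ≈ -17564.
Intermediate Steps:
Y(n, C) = 2 (Y(n, C) = -1/2*(-4) = 2)
h = 3 (h = 0 + 3 = 3)
Q(b) = 26 + b
W(J, X) = 26 + 2*X (W(J, X) = (J + X) + (26 + (X - J)) = (J + X) + (26 + X - J) = 26 + 2*X)
-6568912/W((Y(4, 4) + h)**2, 174) = -6568912/(26 + 2*174) = -6568912/(26 + 348) = -6568912/374 = -6568912*1/374 = -3284456/187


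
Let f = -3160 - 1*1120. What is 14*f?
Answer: -59920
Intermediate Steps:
f = -4280 (f = -3160 - 1120 = -4280)
14*f = 14*(-4280) = -59920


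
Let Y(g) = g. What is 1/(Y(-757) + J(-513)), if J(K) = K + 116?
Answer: -1/1154 ≈ -0.00086655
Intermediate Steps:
J(K) = 116 + K
1/(Y(-757) + J(-513)) = 1/(-757 + (116 - 513)) = 1/(-757 - 397) = 1/(-1154) = -1/1154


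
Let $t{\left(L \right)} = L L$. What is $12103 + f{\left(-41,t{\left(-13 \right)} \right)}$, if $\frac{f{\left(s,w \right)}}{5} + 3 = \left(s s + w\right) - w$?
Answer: $20493$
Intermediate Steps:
$t{\left(L \right)} = L^{2}$
$f{\left(s,w \right)} = -15 + 5 s^{2}$ ($f{\left(s,w \right)} = -15 + 5 \left(\left(s s + w\right) - w\right) = -15 + 5 \left(\left(s^{2} + w\right) - w\right) = -15 + 5 \left(\left(w + s^{2}\right) - w\right) = -15 + 5 s^{2}$)
$12103 + f{\left(-41,t{\left(-13 \right)} \right)} = 12103 - \left(15 - 5 \left(-41\right)^{2}\right) = 12103 + \left(-15 + 5 \cdot 1681\right) = 12103 + \left(-15 + 8405\right) = 12103 + 8390 = 20493$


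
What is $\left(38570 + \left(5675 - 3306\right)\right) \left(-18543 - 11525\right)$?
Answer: $-1230953852$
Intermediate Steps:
$\left(38570 + \left(5675 - 3306\right)\right) \left(-18543 - 11525\right) = \left(38570 + 2369\right) \left(-30068\right) = 40939 \left(-30068\right) = -1230953852$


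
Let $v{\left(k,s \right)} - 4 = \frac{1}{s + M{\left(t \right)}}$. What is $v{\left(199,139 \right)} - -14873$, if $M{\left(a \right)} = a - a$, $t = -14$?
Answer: $\frac{2067904}{139} \approx 14877.0$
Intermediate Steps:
$M{\left(a \right)} = 0$
$v{\left(k,s \right)} = 4 + \frac{1}{s}$ ($v{\left(k,s \right)} = 4 + \frac{1}{s + 0} = 4 + \frac{1}{s}$)
$v{\left(199,139 \right)} - -14873 = \left(4 + \frac{1}{139}\right) - -14873 = \left(4 + \frac{1}{139}\right) + 14873 = \frac{557}{139} + 14873 = \frac{2067904}{139}$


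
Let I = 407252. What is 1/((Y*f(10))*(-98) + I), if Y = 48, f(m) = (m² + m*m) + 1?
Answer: -1/538252 ≈ -1.8579e-6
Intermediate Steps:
f(m) = 1 + 2*m² (f(m) = (m² + m²) + 1 = 2*m² + 1 = 1 + 2*m²)
1/((Y*f(10))*(-98) + I) = 1/((48*(1 + 2*10²))*(-98) + 407252) = 1/((48*(1 + 2*100))*(-98) + 407252) = 1/((48*(1 + 200))*(-98) + 407252) = 1/((48*201)*(-98) + 407252) = 1/(9648*(-98) + 407252) = 1/(-945504 + 407252) = 1/(-538252) = -1/538252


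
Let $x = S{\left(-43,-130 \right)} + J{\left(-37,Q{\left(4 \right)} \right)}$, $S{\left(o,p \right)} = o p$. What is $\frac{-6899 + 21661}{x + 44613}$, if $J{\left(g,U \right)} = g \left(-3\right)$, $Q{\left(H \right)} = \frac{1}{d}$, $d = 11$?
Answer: $\frac{671}{2287} \approx 0.2934$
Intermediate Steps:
$Q{\left(H \right)} = \frac{1}{11}$
$J{\left(g,U \right)} = - 3 g$
$x = 5701$ ($x = \left(-43\right) \left(-130\right) - -111 = 5590 + 111 = 5701$)
$\frac{-6899 + 21661}{x + 44613} = \frac{-6899 + 21661}{5701 + 44613} = \frac{14762}{50314} = 14762 \cdot \frac{1}{50314} = \frac{671}{2287}$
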